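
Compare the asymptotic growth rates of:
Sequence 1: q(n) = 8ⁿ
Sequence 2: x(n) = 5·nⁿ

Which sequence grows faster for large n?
Comparing growth rates:
Growth-rate hierarchy: log n ≺ any polynomial ≺ any exponential cⁿ (c>1) ≺ n! ≺ nⁿ.
super-exponential nⁿ dominates exponential base 8 asymptotically.

x(n) grows faster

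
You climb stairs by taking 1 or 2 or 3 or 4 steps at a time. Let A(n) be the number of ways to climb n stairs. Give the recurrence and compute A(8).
Condition on the size of the last step (1 to 4): before it there were n-1, …, n-4 stairs climbed, and these cases are disjoint, so A(n) = A(n-1) + A(n-2) + A(n-3) + A(n-4) (order-4 linear recurrence).
Initial conditions by direct count (compositions of i into parts ≤ 4): A(1) = 1; A(2) = 2; A(3) = 4; A(4) = 8.
Iterating the recurrence: A(5) = 15, A(6) = 29, A(7) = 56, A(8) = 108.

A(n) = A(n-1) + A(n-2) + A(n-3) + A(n-4), A(1) = 1, A(2) = 2, A(3) = 4, A(4) = 8; A(8) = 108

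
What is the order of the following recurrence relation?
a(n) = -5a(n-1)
The order is the largest lag k for which a(n-k) appears. Here the deepest term is a(n-1), so the order is 1.

Order 1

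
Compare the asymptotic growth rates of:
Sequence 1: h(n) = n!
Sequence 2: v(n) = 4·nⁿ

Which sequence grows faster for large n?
Comparing growth rates:
Growth-rate hierarchy: log n ≺ any polynomial ≺ any exponential cⁿ (c>1) ≺ n! ≺ nⁿ.
super-exponential nⁿ dominates factorial asymptotically.

v(n) grows faster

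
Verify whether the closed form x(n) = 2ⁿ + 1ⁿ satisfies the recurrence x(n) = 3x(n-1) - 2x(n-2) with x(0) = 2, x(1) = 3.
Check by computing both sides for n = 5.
From the recurrence with x(0) = 2, x(1) = 3:
  x(0) = 2, x(1) = 3, x(2) = 5, x(3) = 9, x(4) = 17, x(5) = 33
  so the recurrence gives x(5) = 33.
From the proposed closed form x(n) = 2ⁿ + 1ⁿ:
  x(5) = 33.
Both sides give 33 at n = 5, and the initial condition(s) match, so the closed form is consistent.

Yes, the closed form is correct.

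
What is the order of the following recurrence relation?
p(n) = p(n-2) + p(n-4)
The order is the largest lag k for which p(n-k) appears. Here the deepest term is p(n-4), so the order is 4.

Order 4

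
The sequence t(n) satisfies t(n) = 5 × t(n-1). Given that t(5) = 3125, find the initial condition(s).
In general t(n) = 5ⁿ · t(0). At n = 5: t(0) = t(5) / 5^5 = 3125 / 3125 = 1.

t(0) = 1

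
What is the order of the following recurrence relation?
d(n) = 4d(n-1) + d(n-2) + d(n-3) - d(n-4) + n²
The order is the largest lag k for which d(n-k) appears. Here the deepest term is d(n-4) (the n² term is non-homogeneous and does not affect the order), so the order is 4.

Order 4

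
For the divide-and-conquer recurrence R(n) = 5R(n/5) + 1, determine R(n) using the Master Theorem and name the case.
Master Theorem template: R(n) = a·R(n/b) + f(n).
Here: a=5, b=5, f(n)=1
Compute log_b(a) = log_5(5) = 1.
f(n) = 1 = O(n^(1-ε)) with ε = 1. Case 1: R(n) = Θ(n^log_b(a)) = Θ(n).

Case 1: R(n) = Θ(n)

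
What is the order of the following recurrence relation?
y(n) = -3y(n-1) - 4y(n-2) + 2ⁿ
The order is the largest lag k for which y(n-k) appears. Here the deepest term is y(n-2) (the 2ⁿ term is non-homogeneous and does not affect the order), so the order is 2.

Order 2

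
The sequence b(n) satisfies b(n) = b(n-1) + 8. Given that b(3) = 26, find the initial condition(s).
b(3) = b(0) + 3·8, so b(0) = 26 - 24 = 2.

b(0) = 2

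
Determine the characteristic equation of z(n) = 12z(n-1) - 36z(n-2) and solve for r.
Substitute z(n) = rⁿ and divide through by rⁿ⁻²: r² - 12r + 36 = 0
Factor: (r - 6)² = 0, so r = 6 (double root).
General solution: z(n) = (A + Bn)·6ⁿ

Characteristic: r² - 12r + 36 = 0, Roots: r = 6 (double root)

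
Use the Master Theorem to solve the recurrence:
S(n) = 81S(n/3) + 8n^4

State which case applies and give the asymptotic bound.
Master Theorem template: S(n) = a·S(n/b) + f(n).
Here: a=81, b=3, f(n)=8n^4
Compute log_b(a) = log_3(81) = 4.
f(n) = 8n^4 = Θ(n^4). Case 2: S(n) = Θ(n^4 log n).

Case 2: S(n) = Θ(n^4 log n)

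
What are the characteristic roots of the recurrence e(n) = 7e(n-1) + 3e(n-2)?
Substitute e(n) = rⁿ and divide through by rⁿ⁻²: r² - 7r - 3 = 0
Discriminant: 7² + 4·3 = 61, not a perfect square, so by the quadratic formula r = (7 ± √61)/2.
General solution: e(n) = A·r₁ⁿ + B·r₂ⁿ where r₁,r₂ = (7 ± √61)/2

Characteristic: r² - 7r - 3 = 0, Roots: r = (7 ± √61)/2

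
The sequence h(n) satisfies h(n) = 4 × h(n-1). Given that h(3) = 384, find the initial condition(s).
In general h(n) = 4ⁿ · h(0). At n = 3: h(0) = h(3) / 4^3 = 384 / 64 = 6.

h(0) = 6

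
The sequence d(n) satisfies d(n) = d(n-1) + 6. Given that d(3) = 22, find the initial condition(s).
d(3) = d(0) + 3·6, so d(0) = 22 - 18 = 4.

d(0) = 4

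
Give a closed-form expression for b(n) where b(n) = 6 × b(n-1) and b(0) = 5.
Recurrence: b(n) = 6 × b(n-1), initial: b(0) = 5.
Each term is 6 times the previous, so this is geometric with ratio 6. After n steps: b(n) = b(0)·6ⁿ = 5·6ⁿ.

b(n) = 5·6ⁿ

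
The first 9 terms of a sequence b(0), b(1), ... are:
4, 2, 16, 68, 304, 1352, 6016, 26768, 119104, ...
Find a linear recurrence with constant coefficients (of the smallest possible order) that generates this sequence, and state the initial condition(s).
Look for the lowest-order linear relation among consecutive terms.
Observation: b(n) - 4·b(n-1) - (2)·b(n-2) = 0 holds for the shown terms, and no order-1 relation b(n) = α·b(n-1) + β fits.
Check at n=3: 4·16 + (2)·2 = 68. ✓

b(n) = 4b(n-1) + 2b(n-2), b(0) = 4, b(1) = 2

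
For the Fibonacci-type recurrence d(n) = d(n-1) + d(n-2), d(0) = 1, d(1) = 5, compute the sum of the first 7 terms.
Computing the sequence terms: 1, 5, 6, 11, 17, 28, 45
Adding these values together:

113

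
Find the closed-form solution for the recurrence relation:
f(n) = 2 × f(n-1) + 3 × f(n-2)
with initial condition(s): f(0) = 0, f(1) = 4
Recurrence: f(n) = 2 × f(n-1) + 3 × f(n-2), initial: f(0) = 0, f(1) = 4.
Characteristic equation: r² - 2r - 3 = 0, which factors as (r - 3)(r + 1) = 0, so r = 3, -1. General solution f(n) = A·3ⁿ + B·(-1)ⁿ. From f(0) = 0: A + B = 0. From f(1) = 4: 3A - 1B = 4. Solving gives A = 1, B = -1.

f(n) = 3ⁿ - (-1)ⁿ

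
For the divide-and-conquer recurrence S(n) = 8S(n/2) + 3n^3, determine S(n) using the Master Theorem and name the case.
Master Theorem template: S(n) = a·S(n/b) + f(n).
Here: a=8, b=2, f(n)=3n^3
Compute log_b(a) = log_2(8) = 3.
f(n) = 3n^3 = Θ(n^3). Case 2: S(n) = Θ(n^3 log n).

Case 2: S(n) = Θ(n^3 log n)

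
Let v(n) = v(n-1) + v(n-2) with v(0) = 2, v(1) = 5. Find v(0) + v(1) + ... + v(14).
Computing the sequence terms: 2, 5, 7, 12, 19, 31, 50, 81, 131, 212, 343, 555, 898, 1453, 2351
Adding these values together:

6150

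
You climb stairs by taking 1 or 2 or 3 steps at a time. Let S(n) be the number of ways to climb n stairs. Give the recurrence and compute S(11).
Condition on the size of the last step (1 to 3): before it there were n-1, …, n-3 stairs climbed, and these cases are disjoint, so S(n) = S(n-1) + S(n-2) + S(n-3) (order-3 linear recurrence).
Initial conditions by direct count (compositions of i into parts ≤ 3): S(1) = 1; S(2) = 2; S(3) = 4.
Iterating the recurrence: S(4) = 7, S(5) = 13, S(6) = 24, S(7) = 44, S(8) = 81, S(9) = 149, S(10) = 274, S(11) = 504.

S(n) = S(n-1) + S(n-2) + S(n-3), S(1) = 1, S(2) = 2, S(3) = 4; S(11) = 504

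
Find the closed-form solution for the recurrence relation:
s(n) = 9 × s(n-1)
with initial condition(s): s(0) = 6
Recurrence: s(n) = 9 × s(n-1), initial: s(0) = 6.
Each term is 9 times the previous, so this is geometric with ratio 9. After n steps: s(n) = s(0)·9ⁿ = 6·9ⁿ.

s(n) = 6·9ⁿ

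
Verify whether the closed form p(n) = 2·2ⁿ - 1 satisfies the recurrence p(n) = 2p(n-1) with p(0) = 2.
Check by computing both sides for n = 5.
From the recurrence with p(0) = 2:
  p(0) = 2, p(1) = 4, p(2) = 8, p(3) = 16, p(4) = 32, p(5) = 64
  so the recurrence gives p(5) = 64.
From the proposed closed form p(n) = 2·2ⁿ - 1:
  p(5) = 63.
The recurrence gives 64 but the closed form gives 63, so the closed form does not satisfy the recurrence.

No, the closed form is incorrect.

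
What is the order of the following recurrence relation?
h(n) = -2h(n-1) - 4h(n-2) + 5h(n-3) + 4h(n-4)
The order is the largest lag k for which h(n-k) appears. Here the deepest term is h(n-4), so the order is 4.

Order 4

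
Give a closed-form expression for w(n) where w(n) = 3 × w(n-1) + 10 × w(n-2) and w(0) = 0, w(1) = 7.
Recurrence: w(n) = 3 × w(n-1) + 10 × w(n-2), initial: w(0) = 0, w(1) = 7.
Characteristic equation: r² - 3r - 10 = 0, which factors as (r - 5)(r + 2) = 0, so r = 5, -2. General solution w(n) = A·5ⁿ + B·(-2)ⁿ. From w(0) = 0: A + B = 0. From w(1) = 7: 5A - 2B = 7. Solving gives A = 1, B = -1.

w(n) = 5ⁿ - (-2)ⁿ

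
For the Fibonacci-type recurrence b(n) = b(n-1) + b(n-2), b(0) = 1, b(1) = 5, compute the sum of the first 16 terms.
Computing the sequence terms: 1, 5, 6, 11, 17, 28, 45, 73, 118, 191, 309, 500, 809, 1309, 2118, 3427
Adding these values together:

8967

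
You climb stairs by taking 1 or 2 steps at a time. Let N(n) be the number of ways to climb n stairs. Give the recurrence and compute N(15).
Condition on the size of the last step (1 to 2): before it there were n-1, …, n-2 stairs climbed, and these cases are disjoint, so N(n) = N(n-1) + N(n-2) (Fibonacci-type sequence).
Initial conditions by direct count (compositions of i into parts ≤ 2): N(1) = 1; N(2) = 2.
Iterating the recurrence: N(3) = 3, N(4) = 5, N(5) = 8, N(6) = 13, N(7) = 21, N(8) = 34, N(9) = 55, N(10) = 89, N(11) = 144, N(12) = 233, N(13) = 377, N(14) = 610, N(15) = 987.

N(n) = N(n-1) + N(n-2), N(1) = 1, N(2) = 2; N(15) = 987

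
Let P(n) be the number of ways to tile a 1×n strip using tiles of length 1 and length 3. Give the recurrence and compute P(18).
Condition on the last tile: it has length 1 (leaving a 1×(n-1) strip) or length 3 (leaving a 1×(n-3) strip), so P(n) = P(n-1) + P(n-3) (order-3 linear recurrence).
For 0 ≤ i < 3 only unit tiles fit, so P(i) = 1.
Iterating the recurrence: P(3) = 2, P(4) = 3, P(5) = 4, P(6) = 6, P(7) = 9, P(8) = 13, P(9) = 19, P(10) = 28, P(11) = 41, P(12) = 60, P(13) = 88, P(14) = 129, P(15) = 189, P(16) = 277, P(17) = 406, P(18) = 595.

P(n) = P(n-1) + P(n-3), with P(i) = 1 for 0 ≤ i < 3; P(18) = 595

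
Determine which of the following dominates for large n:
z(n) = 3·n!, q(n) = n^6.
Comparing growth rates:
Growth-rate hierarchy: log n ≺ any polynomial ≺ any exponential cⁿ (c>1) ≺ n! ≺ nⁿ.
factorial dominates polynomial degree 6 asymptotically.

z(n) grows faster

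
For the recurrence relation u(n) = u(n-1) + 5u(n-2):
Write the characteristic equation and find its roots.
Substitute u(n) = rⁿ and divide through by rⁿ⁻²: r² - r - 5 = 0
Discriminant: 1² + 4·5 = 21, not a perfect square, so by the quadratic formula r = (1 ± √21)/2.
General solution: u(n) = A·r₁ⁿ + B·r₂ⁿ where r₁,r₂ = (1 ± √21)/2

Characteristic: r² - r - 5 = 0, Roots: r = (1 ± √21)/2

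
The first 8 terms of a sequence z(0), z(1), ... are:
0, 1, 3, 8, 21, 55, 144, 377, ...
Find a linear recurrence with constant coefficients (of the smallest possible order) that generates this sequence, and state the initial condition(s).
Look for the lowest-order linear relation among consecutive terms.
Observation: z(n) - 3·z(n-1) - (-1)·z(n-2) = 0 holds for the shown terms, and no order-1 relation z(n) = α·z(n-1) + β fits.
Check at n=3: 3·3 + (-1)·1 = 8. ✓

z(n) = 3z(n-1) - z(n-2), z(0) = 0, z(1) = 1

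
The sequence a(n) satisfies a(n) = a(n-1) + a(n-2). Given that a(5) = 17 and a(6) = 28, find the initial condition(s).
Work backwards using a(k) = a(k+2) - a(k+1):
a(4) = a(6) - a(5) = 28 - 17 = 11
a(3) = a(5) - a(4) = 17 - 11 = 6
a(2) = a(4) - a(3) = 11 - 6 = 5
a(1) = a(3) - a(2) = 6 - 5 = 1
a(0) = a(2) - a(1) = 5 - 1 = 4

a(0) = 4, a(1) = 1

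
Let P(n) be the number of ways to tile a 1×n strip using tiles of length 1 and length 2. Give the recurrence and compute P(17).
Condition on the last tile: it has length 1 (leaving a 1×(n-1) strip) or length 2 (leaving a 1×(n-2) strip), so P(n) = P(n-1) + P(n-2) (order-2 linear recurrence).
For 0 ≤ i < 2 only unit tiles fit, so P(i) = 1.
Iterating the recurrence: P(2) = 2, P(3) = 3, P(4) = 5, P(5) = 8, P(6) = 13, P(7) = 21, P(8) = 34, P(9) = 55, P(10) = 89, P(11) = 144, P(12) = 233, P(13) = 377, P(14) = 610, P(15) = 987, P(16) = 1597, P(17) = 2584.

P(n) = P(n-1) + P(n-2), with P(i) = 1 for 0 ≤ i < 2; P(17) = 2584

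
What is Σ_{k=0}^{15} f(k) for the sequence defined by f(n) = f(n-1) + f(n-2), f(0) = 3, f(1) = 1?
Computing the sequence terms: 3, 1, 4, 5, 9, 14, 23, 37, 60, 97, 157, 254, 411, 665, 1076, 1741
Adding these values together:

4557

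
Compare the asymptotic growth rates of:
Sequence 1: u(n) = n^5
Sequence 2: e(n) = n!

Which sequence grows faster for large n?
Comparing growth rates:
Growth-rate hierarchy: log n ≺ any polynomial ≺ any exponential cⁿ (c>1) ≺ n! ≺ nⁿ.
factorial dominates polynomial degree 5 asymptotically.

e(n) grows faster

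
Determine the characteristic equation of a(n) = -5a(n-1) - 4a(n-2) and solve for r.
Substitute a(n) = rⁿ and divide through by rⁿ⁻²: r² + 5r + 4 = 0
Factor: (r + 1)(r + 4) = 0, so r = -1, -4.
General solution: a(n) = A·(-1)ⁿ + B·(-4)ⁿ

Characteristic: r² + 5r + 4 = 0, Roots: r = -1, -4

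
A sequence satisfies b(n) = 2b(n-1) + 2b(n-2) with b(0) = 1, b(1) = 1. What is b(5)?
Computing the sequence terms:
1, 1, 4, 10, 28, 76

76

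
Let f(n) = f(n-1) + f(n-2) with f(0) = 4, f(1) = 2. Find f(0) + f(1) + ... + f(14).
Computing the sequence terms: 4, 2, 6, 8, 14, 22, 36, 58, 94, 152, 246, 398, 644, 1042, 1686
Adding these values together:

4412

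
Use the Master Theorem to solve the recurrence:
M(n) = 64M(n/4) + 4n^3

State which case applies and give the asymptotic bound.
Master Theorem template: M(n) = a·M(n/b) + f(n).
Here: a=64, b=4, f(n)=4n^3
Compute log_b(a) = log_4(64) = 3.
f(n) = 4n^3 = Θ(n^3). Case 2: M(n) = Θ(n^3 log n).

Case 2: M(n) = Θ(n^3 log n)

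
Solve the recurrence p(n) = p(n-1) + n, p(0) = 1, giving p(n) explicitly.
Recurrence: p(n) = p(n-1) + n, initial: p(0) = 1.
Telescoping: p(n) = p(0) + Σᵢ₌₁ⁿ i = 1 + n(n+1)/2.

p(n) = n(n+1)/2 + 1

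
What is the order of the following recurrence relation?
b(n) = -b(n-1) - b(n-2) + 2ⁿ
The order is the largest lag k for which b(n-k) appears. Here the deepest term is b(n-2) (the 2ⁿ term is non-homogeneous and does not affect the order), so the order is 2.

Order 2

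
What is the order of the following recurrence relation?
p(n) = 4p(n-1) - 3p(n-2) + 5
The order is the largest lag k for which p(n-k) appears. Here the deepest term is p(n-2) (the 5 term is non-homogeneous and does not affect the order), so the order is 2.

Order 2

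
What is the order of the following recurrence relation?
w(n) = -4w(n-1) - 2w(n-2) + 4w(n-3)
The order is the largest lag k for which w(n-k) appears. Here the deepest term is w(n-3), so the order is 3.

Order 3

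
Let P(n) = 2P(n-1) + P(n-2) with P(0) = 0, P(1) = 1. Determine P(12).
Computing the sequence terms:
0, 1, 2, 5, 12, 29, 70, 169, 408, 985, 2378, 5741, 13860

13860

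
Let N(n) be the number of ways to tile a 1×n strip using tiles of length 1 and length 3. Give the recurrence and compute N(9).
Condition on the last tile: it has length 1 (leaving a 1×(n-1) strip) or length 3 (leaving a 1×(n-3) strip), so N(n) = N(n-1) + N(n-3) (order-3 linear recurrence).
For 0 ≤ i < 3 only unit tiles fit, so N(i) = 1.
Iterating the recurrence: N(3) = 2, N(4) = 3, N(5) = 4, N(6) = 6, N(7) = 9, N(8) = 13, N(9) = 19.

N(n) = N(n-1) + N(n-3), with N(i) = 1 for 0 ≤ i < 3; N(9) = 19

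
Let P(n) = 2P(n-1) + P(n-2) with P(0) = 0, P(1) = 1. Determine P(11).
Computing the sequence terms:
0, 1, 2, 5, 12, 29, 70, 169, 408, 985, 2378, 5741

5741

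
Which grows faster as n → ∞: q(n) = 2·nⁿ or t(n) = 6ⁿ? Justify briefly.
Comparing growth rates:
Growth-rate hierarchy: log n ≺ any polynomial ≺ any exponential cⁿ (c>1) ≺ n! ≺ nⁿ.
super-exponential nⁿ dominates exponential base 6 asymptotically.

q(n) grows faster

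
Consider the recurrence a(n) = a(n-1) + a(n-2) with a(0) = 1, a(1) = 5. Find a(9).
Computing the sequence terms:
1, 5, 6, 11, 17, 28, 45, 73, 118, 191

191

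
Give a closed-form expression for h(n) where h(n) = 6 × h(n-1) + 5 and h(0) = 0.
Recurrence: h(n) = 6 × h(n-1) + 5, initial: h(0) = 0.
Try h(n) = A·6ⁿ + C. Substituting: A·6ⁿ + C = 6(A·6ⁿ⁻¹ + C) + 5 = A·6ⁿ + 6C + 5, so C = 6C + 5, giving C = -1. Then h(0) = A - 1 = 0 gives A = 1.

h(n) = 6ⁿ - 1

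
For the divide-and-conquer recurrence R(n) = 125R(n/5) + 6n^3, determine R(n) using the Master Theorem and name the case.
Master Theorem template: R(n) = a·R(n/b) + f(n).
Here: a=125, b=5, f(n)=6n^3
Compute log_b(a) = log_5(125) = 3.
f(n) = 6n^3 = Θ(n^3). Case 2: R(n) = Θ(n^3 log n).

Case 2: R(n) = Θ(n^3 log n)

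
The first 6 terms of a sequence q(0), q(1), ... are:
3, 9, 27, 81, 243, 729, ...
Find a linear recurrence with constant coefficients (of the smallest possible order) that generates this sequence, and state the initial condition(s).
Look for the lowest-order linear relation among consecutive terms.
Observation: each term is 3× the previous.
Check at n=2: 3·9 = 27. ✓

q(n) = 3 × q(n-1), q(0) = 3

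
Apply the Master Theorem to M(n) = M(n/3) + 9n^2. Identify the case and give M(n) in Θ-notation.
Master Theorem template: M(n) = a·M(n/b) + f(n).
Here: a=1, b=3, f(n)=9n^2
Compute log_b(a) = log_3(1) = 0.
f(n) = 9n^2 = Ω(n^(0+ε)) with ε = 2, and the regularity condition holds (a·f(n/b) = (a/b^2)·f(n) with a/b^2 = 3^-2 < 1). Case 3: M(n) = Θ(f(n)) = Θ(n^2).

Case 3: M(n) = Θ(n^2)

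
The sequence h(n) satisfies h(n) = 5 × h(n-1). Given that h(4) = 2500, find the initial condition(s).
In general h(n) = 5ⁿ · h(0). At n = 4: h(0) = h(4) / 5^4 = 2500 / 625 = 4.

h(0) = 4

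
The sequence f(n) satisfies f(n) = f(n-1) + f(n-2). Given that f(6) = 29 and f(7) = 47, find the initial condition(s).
Work backwards using f(k) = f(k+2) - f(k+1):
f(5) = f(7) - f(6) = 47 - 29 = 18
f(4) = f(6) - f(5) = 29 - 18 = 11
f(3) = f(5) - f(4) = 18 - 11 = 7
f(2) = f(4) - f(3) = 11 - 7 = 4
f(1) = f(3) - f(2) = 7 - 4 = 3
f(0) = f(2) - f(1) = 4 - 3 = 1

f(0) = 1, f(1) = 3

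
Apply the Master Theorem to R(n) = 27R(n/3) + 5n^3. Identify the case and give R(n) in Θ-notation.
Master Theorem template: R(n) = a·R(n/b) + f(n).
Here: a=27, b=3, f(n)=5n^3
Compute log_b(a) = log_3(27) = 3.
f(n) = 5n^3 = Θ(n^3). Case 2: R(n) = Θ(n^3 log n).

Case 2: R(n) = Θ(n^3 log n)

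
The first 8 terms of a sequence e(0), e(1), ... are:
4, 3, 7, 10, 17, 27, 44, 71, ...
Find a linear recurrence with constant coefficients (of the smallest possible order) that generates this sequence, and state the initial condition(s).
Look for the lowest-order linear relation among consecutive terms.
Observation: e(n) - 1·e(n-1) - (1)·e(n-2) = 0 holds for the shown terms, and no order-1 relation e(n) = α·e(n-1) + β fits.
Check at n=3: 1·7 + (1)·3 = 10. ✓

e(n) = e(n-1) + e(n-2), e(0) = 4, e(1) = 3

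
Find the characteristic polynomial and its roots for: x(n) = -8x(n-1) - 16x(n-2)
Substitute x(n) = rⁿ and divide through by rⁿ⁻²: r² + 8r + 16 = 0
Factor: (r + 4)² = 0, so r = -4 (double root).
General solution: x(n) = (A + Bn)·(-4)ⁿ

Characteristic: r² + 8r + 16 = 0, Roots: r = -4 (double root)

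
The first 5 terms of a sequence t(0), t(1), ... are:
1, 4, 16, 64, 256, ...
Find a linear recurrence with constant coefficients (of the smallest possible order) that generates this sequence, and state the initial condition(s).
Look for the lowest-order linear relation among consecutive terms.
Observation: each term is 4× the previous.
Check at n=2: 4·4 = 16. ✓

t(n) = 4 × t(n-1), t(0) = 1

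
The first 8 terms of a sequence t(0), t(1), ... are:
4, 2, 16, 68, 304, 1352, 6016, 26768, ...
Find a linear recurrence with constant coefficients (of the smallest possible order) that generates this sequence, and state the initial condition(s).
Look for the lowest-order linear relation among consecutive terms.
Observation: t(n) - 4·t(n-1) - (2)·t(n-2) = 0 holds for the shown terms, and no order-1 relation t(n) = α·t(n-1) + β fits.
Check at n=3: 4·16 + (2)·2 = 68. ✓

t(n) = 4t(n-1) + 2t(n-2), t(0) = 4, t(1) = 2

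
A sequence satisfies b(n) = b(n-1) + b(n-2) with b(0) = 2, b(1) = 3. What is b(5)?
Computing the sequence terms:
2, 3, 5, 8, 13, 21

21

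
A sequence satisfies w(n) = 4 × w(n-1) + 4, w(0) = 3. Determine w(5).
Computing step by step:
w(0) = 3
w(1) = 4 × 3 + 4 = 16
w(2) = 4 × 16 + 4 = 68
w(3) = 4 × 68 + 4 = 276
w(4) = 4 × 276 + 4 = 1108
w(5) = 4 × 1108 + 4 = 4436

4436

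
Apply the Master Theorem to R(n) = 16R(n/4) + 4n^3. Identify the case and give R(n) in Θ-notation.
Master Theorem template: R(n) = a·R(n/b) + f(n).
Here: a=16, b=4, f(n)=4n^3
Compute log_b(a) = log_4(16) = 2.
f(n) = 4n^3 = Ω(n^(2+ε)) with ε = 1, and the regularity condition holds (a·f(n/b) = (a/b^3)·f(n) with a/b^3 = 4^-1 < 1). Case 3: R(n) = Θ(f(n)) = Θ(n^3).

Case 3: R(n) = Θ(n^3)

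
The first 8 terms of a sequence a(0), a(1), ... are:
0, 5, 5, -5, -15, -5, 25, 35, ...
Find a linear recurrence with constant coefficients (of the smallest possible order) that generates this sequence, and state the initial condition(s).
Look for the lowest-order linear relation among consecutive terms.
Observation: a(n) - 1·a(n-1) - (-2)·a(n-2) = 0 holds for the shown terms, and no order-1 relation a(n) = α·a(n-1) + β fits.
Check at n=3: 1·5 + (-2)·5 = -5. ✓

a(n) = a(n-1) - 2a(n-2), a(0) = 0, a(1) = 5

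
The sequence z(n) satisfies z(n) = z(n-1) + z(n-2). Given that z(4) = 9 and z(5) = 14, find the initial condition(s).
Work backwards using z(k) = z(k+2) - z(k+1):
z(3) = z(5) - z(4) = 14 - 9 = 5
z(2) = z(4) - z(3) = 9 - 5 = 4
z(1) = z(3) - z(2) = 5 - 4 = 1
z(0) = z(2) - z(1) = 4 - 1 = 3

z(0) = 3, z(1) = 1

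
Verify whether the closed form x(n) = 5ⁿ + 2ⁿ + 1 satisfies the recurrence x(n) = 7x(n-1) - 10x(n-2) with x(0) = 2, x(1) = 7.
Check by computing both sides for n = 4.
From the recurrence with x(0) = 2, x(1) = 7:
  x(0) = 2, x(1) = 7, x(2) = 29, x(3) = 133, x(4) = 641
  so the recurrence gives x(4) = 641.
From the proposed closed form x(n) = 5ⁿ + 2ⁿ + 1:
  x(4) = 642.
The recurrence gives 641 but the closed form gives 642, so the closed form does not satisfy the recurrence.

No, the closed form is incorrect.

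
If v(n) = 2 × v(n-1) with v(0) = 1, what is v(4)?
Computing step by step:
v(0) = 1
v(1) = 2 × 1 = 2
v(2) = 2 × 2 = 4
v(3) = 2 × 4 = 8
v(4) = 2 × 8 = 16

16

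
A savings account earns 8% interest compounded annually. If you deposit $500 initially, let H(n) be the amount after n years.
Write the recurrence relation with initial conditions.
Each year the balance grows by 8%, i.e. is multiplied by 1 + 8/100 = 1.08, so H(n) = 1.08 × H(n-1). The initial deposit gives H(0) = 500.
Unrolling gives the closed form H(n) = 500 × (1.08)ⁿ.

H(n) = 1.08 × H(n-1), H(0) = 500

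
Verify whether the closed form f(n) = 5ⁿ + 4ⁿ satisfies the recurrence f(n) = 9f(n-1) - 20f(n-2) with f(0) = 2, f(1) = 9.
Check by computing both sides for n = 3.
From the recurrence with f(0) = 2, f(1) = 9:
  f(0) = 2, f(1) = 9, f(2) = 41, f(3) = 189
  so the recurrence gives f(3) = 189.
From the proposed closed form f(n) = 5ⁿ + 4ⁿ:
  f(3) = 189.
Both sides give 189 at n = 3, and the initial condition(s) match, so the closed form is consistent.

Yes, the closed form is correct.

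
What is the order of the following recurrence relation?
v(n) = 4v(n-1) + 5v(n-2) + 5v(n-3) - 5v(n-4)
The order is the largest lag k for which v(n-k) appears. Here the deepest term is v(n-4), so the order is 4.

Order 4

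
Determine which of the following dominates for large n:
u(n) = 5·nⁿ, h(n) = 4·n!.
Comparing growth rates:
Growth-rate hierarchy: log n ≺ any polynomial ≺ any exponential cⁿ (c>1) ≺ n! ≺ nⁿ.
super-exponential nⁿ dominates factorial asymptotically.

u(n) grows faster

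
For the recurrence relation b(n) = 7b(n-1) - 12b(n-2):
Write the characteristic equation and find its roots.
Substitute b(n) = rⁿ and divide through by rⁿ⁻²: r² - 7r + 12 = 0
Factor: (r - 4)(r - 3) = 0, so r = 4, 3.
General solution: b(n) = A·4ⁿ + B·3ⁿ

Characteristic: r² - 7r + 12 = 0, Roots: r = 4, 3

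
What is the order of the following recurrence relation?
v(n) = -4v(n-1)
The order is the largest lag k for which v(n-k) appears. Here the deepest term is v(n-1), so the order is 1.

Order 1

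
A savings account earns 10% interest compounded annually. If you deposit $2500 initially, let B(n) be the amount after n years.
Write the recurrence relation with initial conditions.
Each year the balance grows by 10%, i.e. is multiplied by 1 + 10/100 = 1.1, so B(n) = 1.1 × B(n-1). The initial deposit gives B(0) = 2500.
Unrolling gives the closed form B(n) = 2500 × (1.1)ⁿ.

B(n) = 1.1 × B(n-1), B(0) = 2500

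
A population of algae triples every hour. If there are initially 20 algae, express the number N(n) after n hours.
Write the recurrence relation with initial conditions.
Each hour multiplies the count by 3, so the count after n hours depends only on the count after n-1 hours: N(n) = 3 × N(n-1). The starting count gives N(0) = 20.
Unrolling n times gives the closed form N(n) = 20 × 3ⁿ.

N(n) = 3 × N(n-1), N(0) = 20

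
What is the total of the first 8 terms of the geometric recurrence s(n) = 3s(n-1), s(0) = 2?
Computing the sequence terms: 2, 6, 18, 54, 162, 486, 1458, 4374
Adding these values together:

6560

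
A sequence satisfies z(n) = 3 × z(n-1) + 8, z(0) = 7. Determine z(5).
Computing step by step:
z(0) = 7
z(1) = 3 × 7 + 8 = 29
z(2) = 3 × 29 + 8 = 95
z(3) = 3 × 95 + 8 = 293
z(4) = 3 × 293 + 8 = 887
z(5) = 3 × 887 + 8 = 2669

2669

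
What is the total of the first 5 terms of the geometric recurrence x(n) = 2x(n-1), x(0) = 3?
Computing the sequence terms: 3, 6, 12, 24, 48
Adding these values together:

93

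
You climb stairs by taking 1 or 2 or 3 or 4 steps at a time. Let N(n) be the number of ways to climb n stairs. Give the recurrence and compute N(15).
Condition on the size of the last step (1 to 4): before it there were n-1, …, n-4 stairs climbed, and these cases are disjoint, so N(n) = N(n-1) + N(n-2) + N(n-3) + N(n-4) (order-4 linear recurrence).
Initial conditions by direct count (compositions of i into parts ≤ 4): N(1) = 1; N(2) = 2; N(3) = 4; N(4) = 8.
Iterating the recurrence: N(5) = 15, N(6) = 29, N(7) = 56, N(8) = 108, N(9) = 208, N(10) = 401, N(11) = 773, N(12) = 1490, N(13) = 2872, N(14) = 5536, N(15) = 10671.

N(n) = N(n-1) + N(n-2) + N(n-3) + N(n-4), N(1) = 1, N(2) = 2, N(3) = 4, N(4) = 8; N(15) = 10671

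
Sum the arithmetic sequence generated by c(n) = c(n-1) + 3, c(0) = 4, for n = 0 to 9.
Computing the sequence terms: 4, 7, 10, 13, 16, 19, 22, 25, 28, 31
Adding these values together:

175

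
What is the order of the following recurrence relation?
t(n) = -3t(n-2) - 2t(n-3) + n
The order is the largest lag k for which t(n-k) appears. Here the deepest term is t(n-3) (the n term is non-homogeneous and does not affect the order), so the order is 3.

Order 3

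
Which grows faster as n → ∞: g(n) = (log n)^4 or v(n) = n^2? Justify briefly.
Comparing growth rates:
Growth-rate hierarchy: log n ≺ any polynomial ≺ any exponential cⁿ (c>1) ≺ n! ≺ nⁿ.
polynomial degree 2 dominates polylogarithmic (log n)^4 asymptotically.

v(n) grows faster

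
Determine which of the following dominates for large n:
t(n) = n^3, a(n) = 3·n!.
Comparing growth rates:
Growth-rate hierarchy: log n ≺ any polynomial ≺ any exponential cⁿ (c>1) ≺ n! ≺ nⁿ.
factorial dominates polynomial degree 3 asymptotically.

a(n) grows faster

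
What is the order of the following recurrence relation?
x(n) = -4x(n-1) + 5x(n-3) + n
The order is the largest lag k for which x(n-k) appears. Here the deepest term is x(n-3) (the n term is non-homogeneous and does not affect the order), so the order is 3.

Order 3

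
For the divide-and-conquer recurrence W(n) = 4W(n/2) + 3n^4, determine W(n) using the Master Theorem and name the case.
Master Theorem template: W(n) = a·W(n/b) + f(n).
Here: a=4, b=2, f(n)=3n^4
Compute log_b(a) = log_2(4) = 2.
f(n) = 3n^4 = Ω(n^(2+ε)) with ε = 2, and the regularity condition holds (a·f(n/b) = (a/b^4)·f(n) with a/b^4 = 2^-2 < 1). Case 3: W(n) = Θ(f(n)) = Θ(n^4).

Case 3: W(n) = Θ(n^4)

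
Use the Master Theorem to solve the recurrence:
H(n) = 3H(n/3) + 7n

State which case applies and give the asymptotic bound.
Master Theorem template: H(n) = a·H(n/b) + f(n).
Here: a=3, b=3, f(n)=7n
Compute log_b(a) = log_3(3) = 1.
f(n) = 7n = Θ(n). Case 2: H(n) = Θ(n log n).

Case 2: H(n) = Θ(n log n)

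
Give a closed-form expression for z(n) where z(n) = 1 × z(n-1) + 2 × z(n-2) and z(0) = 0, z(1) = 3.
Recurrence: z(n) = 1 × z(n-1) + 2 × z(n-2), initial: z(0) = 0, z(1) = 3.
Characteristic equation: r² - 1r - 2 = 0, which factors as (r - 2)(r + 1) = 0, so r = 2, -1. General solution z(n) = A·2ⁿ + B·(-1)ⁿ. From z(0) = 0: A + B = 0. From z(1) = 3: 2A - 1B = 3. Solving gives A = 1, B = -1.

z(n) = 2ⁿ - (-1)ⁿ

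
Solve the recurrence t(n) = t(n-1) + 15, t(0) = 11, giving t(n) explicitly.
Recurrence: t(n) = t(n-1) + 15, initial: t(0) = 11.
Each step adds 15, so t(n) = t(0) + 15n = 15n + 11.

t(n) = 15n + 11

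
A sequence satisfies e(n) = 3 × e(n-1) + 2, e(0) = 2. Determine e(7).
Computing step by step:
e(0) = 2
e(1) = 3 × 2 + 2 = 8
e(2) = 3 × 8 + 2 = 26
e(3) = 3 × 26 + 2 = 80
e(4) = 3 × 80 + 2 = 242
e(5) = 3 × 242 + 2 = 728
e(6) = 3 × 728 + 2 = 2186
e(7) = 3 × 2186 + 2 = 6560

6560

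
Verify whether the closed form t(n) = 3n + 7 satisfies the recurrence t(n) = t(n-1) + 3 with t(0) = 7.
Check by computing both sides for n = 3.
From the recurrence with t(0) = 7:
  t(0) = 7, t(1) = 10, t(2) = 13, t(3) = 16
  so the recurrence gives t(3) = 16.
From the proposed closed form t(n) = 3n + 7:
  t(3) = 16.
Both sides give 16 at n = 3, and the initial condition(s) match, so the closed form is consistent.

Yes, the closed form is correct.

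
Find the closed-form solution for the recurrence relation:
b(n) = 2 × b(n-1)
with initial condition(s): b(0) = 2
Recurrence: b(n) = 2 × b(n-1), initial: b(0) = 2.
Each term is 2 times the previous, so this is geometric with ratio 2. After n steps: b(n) = b(0)·2ⁿ = 2·2ⁿ.

b(n) = 2·2ⁿ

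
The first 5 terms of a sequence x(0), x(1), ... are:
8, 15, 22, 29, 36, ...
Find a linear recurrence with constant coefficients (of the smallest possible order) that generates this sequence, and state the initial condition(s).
Look for the lowest-order linear relation among consecutive terms.
Observation: consecutive differences are constant (= 7).
Check at n=2: 1·15 + 7 = 22. ✓

x(n) = x(n-1) + 7, x(0) = 8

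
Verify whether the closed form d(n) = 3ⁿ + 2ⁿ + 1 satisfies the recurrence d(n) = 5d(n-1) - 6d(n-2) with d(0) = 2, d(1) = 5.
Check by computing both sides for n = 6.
From the recurrence with d(0) = 2, d(1) = 5:
  d(0) = 2, d(1) = 5, d(2) = 13, d(3) = 35, d(4) = 97, d(5) = 275, d(6) = 793
  so the recurrence gives d(6) = 793.
From the proposed closed form d(n) = 3ⁿ + 2ⁿ + 1:
  d(6) = 794.
The recurrence gives 793 but the closed form gives 794, so the closed form does not satisfy the recurrence.

No, the closed form is incorrect.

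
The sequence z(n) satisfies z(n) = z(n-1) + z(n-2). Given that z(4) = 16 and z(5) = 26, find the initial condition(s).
Work backwards using z(k) = z(k+2) - z(k+1):
z(3) = z(5) - z(4) = 26 - 16 = 10
z(2) = z(4) - z(3) = 16 - 10 = 6
z(1) = z(3) - z(2) = 10 - 6 = 4
z(0) = z(2) - z(1) = 6 - 4 = 2

z(0) = 2, z(1) = 4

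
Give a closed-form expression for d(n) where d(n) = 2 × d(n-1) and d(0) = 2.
Recurrence: d(n) = 2 × d(n-1), initial: d(0) = 2.
Each term is 2 times the previous, so this is geometric with ratio 2. After n steps: d(n) = d(0)·2ⁿ = 2·2ⁿ.

d(n) = 2·2ⁿ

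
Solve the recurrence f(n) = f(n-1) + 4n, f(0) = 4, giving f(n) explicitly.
Recurrence: f(n) = f(n-1) + 4n, initial: f(0) = 4.
Telescoping: f(n) = f(0) + 4·Σᵢ₌₁ⁿ i = 4 + 4·n(n+1)/2.

f(n) = 4·n(n+1)/2 + 4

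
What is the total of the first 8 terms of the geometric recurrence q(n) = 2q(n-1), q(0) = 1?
Computing the sequence terms: 1, 2, 4, 8, 16, 32, 64, 128
Adding these values together:

255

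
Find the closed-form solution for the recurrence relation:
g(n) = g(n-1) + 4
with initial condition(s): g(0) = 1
Recurrence: g(n) = g(n-1) + 4, initial: g(0) = 1.
Each step adds 4, so g(n) = g(0) + 4n = 4n + 1.

g(n) = 4n + 1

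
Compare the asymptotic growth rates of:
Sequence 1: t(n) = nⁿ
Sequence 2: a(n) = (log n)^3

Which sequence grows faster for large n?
Comparing growth rates:
Growth-rate hierarchy: log n ≺ any polynomial ≺ any exponential cⁿ (c>1) ≺ n! ≺ nⁿ.
super-exponential nⁿ dominates polylogarithmic (log n)^3 asymptotically.

t(n) grows faster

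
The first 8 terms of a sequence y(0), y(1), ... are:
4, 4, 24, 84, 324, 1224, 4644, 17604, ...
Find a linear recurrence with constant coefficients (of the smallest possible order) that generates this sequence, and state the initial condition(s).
Look for the lowest-order linear relation among consecutive terms.
Observation: y(n) - 3·y(n-1) - (3)·y(n-2) = 0 holds for the shown terms, and no order-1 relation y(n) = α·y(n-1) + β fits.
Check at n=3: 3·24 + (3)·4 = 84. ✓

y(n) = 3y(n-1) + 3y(n-2), y(0) = 4, y(1) = 4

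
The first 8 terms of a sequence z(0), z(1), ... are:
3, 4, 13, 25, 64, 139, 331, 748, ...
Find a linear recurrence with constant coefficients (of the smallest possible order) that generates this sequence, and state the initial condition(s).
Look for the lowest-order linear relation among consecutive terms.
Observation: z(n) - 1·z(n-1) - (3)·z(n-2) = 0 holds for the shown terms, and no order-1 relation z(n) = α·z(n-1) + β fits.
Check at n=3: 1·13 + (3)·4 = 25. ✓

z(n) = z(n-1) + 3z(n-2), z(0) = 3, z(1) = 4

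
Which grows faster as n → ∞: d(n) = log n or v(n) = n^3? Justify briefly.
Comparing growth rates:
Growth-rate hierarchy: log n ≺ any polynomial ≺ any exponential cⁿ (c>1) ≺ n! ≺ nⁿ.
polynomial degree 3 dominates logarithmic asymptotically.

v(n) grows faster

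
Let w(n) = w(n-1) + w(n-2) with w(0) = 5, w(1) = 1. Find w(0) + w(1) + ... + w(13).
Computing the sequence terms: 5, 1, 6, 7, 13, 20, 33, 53, 86, 139, 225, 364, 589, 953
Adding these values together:

2494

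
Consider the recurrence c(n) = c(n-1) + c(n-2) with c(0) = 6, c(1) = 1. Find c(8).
Computing the sequence terms:
6, 1, 7, 8, 15, 23, 38, 61, 99

99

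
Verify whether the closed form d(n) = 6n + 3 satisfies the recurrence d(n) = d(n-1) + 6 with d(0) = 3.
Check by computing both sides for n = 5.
From the recurrence with d(0) = 3:
  d(0) = 3, d(1) = 9, d(2) = 15, d(3) = 21, d(4) = 27, d(5) = 33
  so the recurrence gives d(5) = 33.
From the proposed closed form d(n) = 6n + 3:
  d(5) = 33.
Both sides give 33 at n = 5, and the initial condition(s) match, so the closed form is consistent.

Yes, the closed form is correct.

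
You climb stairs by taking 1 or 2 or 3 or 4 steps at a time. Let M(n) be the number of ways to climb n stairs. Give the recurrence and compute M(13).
Condition on the size of the last step (1 to 4): before it there were n-1, …, n-4 stairs climbed, and these cases are disjoint, so M(n) = M(n-1) + M(n-2) + M(n-3) + M(n-4) (order-4 linear recurrence).
Initial conditions by direct count (compositions of i into parts ≤ 4): M(1) = 1; M(2) = 2; M(3) = 4; M(4) = 8.
Iterating the recurrence: M(5) = 15, M(6) = 29, M(7) = 56, M(8) = 108, M(9) = 208, M(10) = 401, M(11) = 773, M(12) = 1490, M(13) = 2872.

M(n) = M(n-1) + M(n-2) + M(n-3) + M(n-4), M(1) = 1, M(2) = 2, M(3) = 4, M(4) = 8; M(13) = 2872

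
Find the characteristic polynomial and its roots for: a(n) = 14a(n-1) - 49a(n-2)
Substitute a(n) = rⁿ and divide through by rⁿ⁻²: r² - 14r + 49 = 0
Factor: (r - 7)² = 0, so r = 7 (double root).
General solution: a(n) = (A + Bn)·7ⁿ

Characteristic: r² - 14r + 49 = 0, Roots: r = 7 (double root)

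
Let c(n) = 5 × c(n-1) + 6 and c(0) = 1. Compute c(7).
Computing step by step:
c(0) = 1
c(1) = 5 × 1 + 6 = 11
c(2) = 5 × 11 + 6 = 61
c(3) = 5 × 61 + 6 = 311
c(4) = 5 × 311 + 6 = 1561
c(5) = 5 × 1561 + 6 = 7811
c(6) = 5 × 7811 + 6 = 39061
c(7) = 5 × 39061 + 6 = 195311

195311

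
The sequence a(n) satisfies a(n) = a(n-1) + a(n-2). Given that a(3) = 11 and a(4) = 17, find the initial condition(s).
Work backwards using a(k) = a(k+2) - a(k+1):
a(2) = a(4) - a(3) = 17 - 11 = 6
a(1) = a(3) - a(2) = 11 - 6 = 5
a(0) = a(2) - a(1) = 6 - 5 = 1

a(0) = 1, a(1) = 5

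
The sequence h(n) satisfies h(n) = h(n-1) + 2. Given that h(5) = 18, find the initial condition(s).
h(5) = h(0) + 5·2, so h(0) = 18 - 10 = 8.

h(0) = 8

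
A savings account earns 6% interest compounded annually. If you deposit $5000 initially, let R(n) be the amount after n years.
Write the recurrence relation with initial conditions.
Each year the balance grows by 6%, i.e. is multiplied by 1 + 6/100 = 1.06, so R(n) = 1.06 × R(n-1). The initial deposit gives R(0) = 5000.
Unrolling gives the closed form R(n) = 5000 × (1.06)ⁿ.

R(n) = 1.06 × R(n-1), R(0) = 5000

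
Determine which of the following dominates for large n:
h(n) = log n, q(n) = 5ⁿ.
Comparing growth rates:
Growth-rate hierarchy: log n ≺ any polynomial ≺ any exponential cⁿ (c>1) ≺ n! ≺ nⁿ.
exponential base 5 dominates logarithmic asymptotically.

q(n) grows faster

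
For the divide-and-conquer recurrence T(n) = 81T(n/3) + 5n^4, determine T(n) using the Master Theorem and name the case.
Master Theorem template: T(n) = a·T(n/b) + f(n).
Here: a=81, b=3, f(n)=5n^4
Compute log_b(a) = log_3(81) = 4.
f(n) = 5n^4 = Θ(n^4). Case 2: T(n) = Θ(n^4 log n).

Case 2: T(n) = Θ(n^4 log n)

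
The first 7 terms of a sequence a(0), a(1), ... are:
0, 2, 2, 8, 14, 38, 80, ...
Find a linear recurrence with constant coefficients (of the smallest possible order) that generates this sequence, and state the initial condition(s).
Look for the lowest-order linear relation among consecutive terms.
Observation: a(n) - 1·a(n-1) - (3)·a(n-2) = 0 holds for the shown terms, and no order-1 relation a(n) = α·a(n-1) + β fits.
Check at n=3: 1·2 + (3)·2 = 8. ✓

a(n) = a(n-1) + 3a(n-2), a(0) = 0, a(1) = 2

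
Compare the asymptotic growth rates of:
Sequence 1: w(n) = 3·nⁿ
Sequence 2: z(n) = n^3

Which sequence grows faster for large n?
Comparing growth rates:
Growth-rate hierarchy: log n ≺ any polynomial ≺ any exponential cⁿ (c>1) ≺ n! ≺ nⁿ.
super-exponential nⁿ dominates polynomial degree 3 asymptotically.

w(n) grows faster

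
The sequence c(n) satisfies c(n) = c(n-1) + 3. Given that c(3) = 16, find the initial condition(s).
c(3) = c(0) + 3·3, so c(0) = 16 - 9 = 7.

c(0) = 7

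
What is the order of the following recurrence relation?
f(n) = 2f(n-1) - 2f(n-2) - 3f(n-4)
The order is the largest lag k for which f(n-k) appears. Here the deepest term is f(n-4), so the order is 4.

Order 4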